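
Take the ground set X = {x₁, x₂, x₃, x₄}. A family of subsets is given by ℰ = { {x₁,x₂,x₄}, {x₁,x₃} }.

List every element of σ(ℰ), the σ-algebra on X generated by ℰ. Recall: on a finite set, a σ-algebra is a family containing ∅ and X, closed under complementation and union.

Take S₀ = ℰ ∪ {∅, X} = { ∅, {x₁,x₃}, {x₁,x₂,x₄}, X }.
Iteration 1: +2 →
  {x₃}  = {x₁,x₂,x₄}ᶜ
  {x₂,x₄}  = {x₁,x₃}ᶜ
  — 6 sets.
Iteration 2. New:
  {x₂,x₃,x₄}  = {x₃} ∪ {x₂,x₄}
  — 7 sets.
Iteration 3: +1 →
  {x₁}  = {x₂,x₃,x₄}ᶜ
  — 8 sets.
Iteration 4 adds nothing — fixpoint reached.

σ(ℰ) = { ∅, {x₁}, {x₃}, {x₁,x₃}, {x₂,x₄}, {x₁,x₂,x₄}, {x₂,x₃,x₄}, X }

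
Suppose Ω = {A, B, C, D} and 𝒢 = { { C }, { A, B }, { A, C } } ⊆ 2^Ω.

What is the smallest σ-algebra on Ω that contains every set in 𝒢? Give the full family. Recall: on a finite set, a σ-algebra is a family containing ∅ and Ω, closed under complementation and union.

Start: 𝒢 ∪ {∅, Ω} = { {  }, { C }, { A, B }, { A, C }, Ω }.
Round 1: +4 →
  { B, D }  = ᶜ of { A, C }
  { C, D }  = ᶜ of { A, B }
  { A, B, C }  = { C } ∪ { A, B }
  { A, B, D }  = ᶜ of { C }
  [9 total]
Round 2: 3 new —
  { D }  = ᶜ of { A, B, C }
  { A, C, D }  = { C, D } ∪ { A, C }
  { B, C, D }  = { C, D } ∪ { B, D }
  [12 total]
Round 3. New:
  { A }  = ᶜ of { B, C, D }
  { B }  = ᶜ of { A, C, D }
  [14 total]
Round 4 (2 new):
  { A, D }  = { D } ∪ { A }
  { B, C }  = { C } ∪ { B }
  [16 total]
Round 5 adds nothing — fixpoint reached.

Hence σ(𝒢) has 16 members: { {  }, { A }, { B }, { C }, { D }, { A, B }, { A, C }, { A, D }, { B, C }, { B, D }, { C, D }, { A, B, C }, { A, B, D }, { A, C, D }, { B, C, D }, Ω }.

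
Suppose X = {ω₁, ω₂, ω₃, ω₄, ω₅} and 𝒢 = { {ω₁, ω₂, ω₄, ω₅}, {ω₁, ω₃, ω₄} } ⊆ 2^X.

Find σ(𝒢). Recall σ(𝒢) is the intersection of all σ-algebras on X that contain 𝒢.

σ(𝒢) = { {}, {ω₃}, {ω₁, ω₄}, {ω₂, ω₅}, {ω₁, ω₃, ω₄}, {ω₂, ω₃, ω₅}, {ω₁, ω₂, ω₄, ω₅}, X }

Derivation:
Initial family (4 sets): { {}, {ω₁, ω₃, ω₄}, {ω₁, ω₂, ω₄, ω₅}, X }.
Step 1 adds 2:
  {ω₃}  = X∖{ω₁, ω₂, ω₄, ω₅}
  {ω₂, ω₅}  = X∖{ω₁, ω₃, ω₄}
  (now 6)
Step 2 (1 new):
  {ω₂, ω₃, ω₅}  = {ω₃} ∪ {ω₂, ω₅}
  (now 7)
Step 3 (1 new):
  {ω₁, ω₄}  = X∖{ω₂, ω₃, ω₅}
  (now 8)
Step 4: closed — nothing new.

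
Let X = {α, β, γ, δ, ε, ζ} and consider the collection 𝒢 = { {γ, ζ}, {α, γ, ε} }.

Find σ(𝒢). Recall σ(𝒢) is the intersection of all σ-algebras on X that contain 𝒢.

Start: 𝒢 ∪ {∅, X} = { {}, {γ, ζ}, {α, γ, ε}, X }.
Pass 1 adds 3:
  {β, δ, ζ}  = {α, γ, ε}ᶜ
  {α, β, δ, ε}  = {γ, ζ}ᶜ
  {α, γ, ε, ζ}  = {α, γ, ε} ∪ {γ, ζ}
Pass 2 adds 4:
  {β, δ}  = {α, γ, ε, ζ}ᶜ
  {β, γ, δ, ζ}  = {β, δ, ζ} ∪ {γ, ζ}
  {α, β, γ, δ, ε}  = {α, γ, ε} ∪ {α, β, δ, ε}
  {α, β, δ, ε, ζ}  = {β, δ, ζ} ∪ {α, β, δ, ε}
Pass 3: +3 →
  {γ}  = {α, β, δ, ε, ζ}ᶜ
  {ζ}  = {α, β, γ, δ, ε}ᶜ
  {α, ε}  = {β, γ, δ, ζ}ᶜ
Pass 4: +2 →
  {α, ε, ζ}  = {α, ε} ∪ {ζ}
  {β, γ, δ}  = {γ} ∪ {β, δ}
After Pass 5 the family is unchanged; done.

|σ(𝒢)| = 16.  σ(𝒢) = { {}, {γ}, {ζ}, {α, ε}, {β, δ}, {γ, ζ}, {α, γ, ε}, {α, ε, ζ}, {β, γ, δ}, {β, δ, ζ}, {α, β, δ, ε}, {α, γ, ε, ζ}, {β, γ, δ, ζ}, {α, β, γ, δ, ε}, {α, β, δ, ε, ζ}, X }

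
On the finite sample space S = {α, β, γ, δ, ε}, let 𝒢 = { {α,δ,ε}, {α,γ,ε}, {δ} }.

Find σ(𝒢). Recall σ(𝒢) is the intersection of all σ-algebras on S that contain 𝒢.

Seed the family with 𝒢 together with ∅ and S: { ∅, {δ}, {α,γ,ε}, {α,δ,ε}, S }.
Pass 1: 4 new —
  {β,γ}  = {α,δ,ε}ᶜ
  {β,δ}  = {α,γ,ε}ᶜ
  {α,β,γ,ε}  = {δ}ᶜ
  {α,γ,δ,ε}  = {α,δ,ε} ∪ {α,γ,ε}
Pass 2: 3 new —
  {β}  = {α,γ,δ,ε}ᶜ
  {β,γ,δ}  = {β,γ} ∪ {δ}
  {α,β,δ,ε}  = {α,δ,ε} ∪ {β,δ}
Pass 3. New:
  {γ}  = {α,β,δ,ε}ᶜ
  {α,ε}  = {β,γ,δ}ᶜ
Pass 4 (2 new):
  {γ,δ}  = {γ} ∪ {δ}
  {α,β,ε}  = {α,ε} ∪ {β}
After Pass 5 the family is unchanged; done.

Therefore σ(𝒢) = { ∅, {β}, {γ}, {δ}, {α,ε}, {β,γ}, {β,δ}, {γ,δ}, {α,β,ε}, {α,γ,ε}, {α,δ,ε}, {β,γ,δ}, {α,β,γ,ε}, {α,β,δ,ε}, {α,γ,δ,ε}, S } (|σ(𝒢)| = 16).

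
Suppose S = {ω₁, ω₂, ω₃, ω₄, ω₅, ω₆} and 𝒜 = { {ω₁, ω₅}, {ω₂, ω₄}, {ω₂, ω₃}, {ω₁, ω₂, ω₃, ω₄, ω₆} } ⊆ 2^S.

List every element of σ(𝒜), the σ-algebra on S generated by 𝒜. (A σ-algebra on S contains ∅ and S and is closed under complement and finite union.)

Seed the family with 𝒜 together with ∅ and S: { {}, {ω₁, ω₅}, {ω₂, ω₃}, {ω₂, ω₄}, {ω₁, ω₂, ω₃, ω₄, ω₆}, S }.
Iteration 1: 7 new —
  {ω₅}  = ᶜ of {ω₁, ω₂, ω₃, ω₄, ω₆}
  {ω₂, ω₃, ω₄}  = {ω₂, ω₃} ∪ {ω₂, ω₄}
  {ω₁, ω₂, ω₃, ω₅}  = {ω₂, ω₃} ∪ {ω₁, ω₅}
  {ω₁, ω₂, ω₄, ω₅}  = {ω₁, ω₅} ∪ {ω₂, ω₄}
  {ω₁, ω₃, ω₅, ω₆}  = ᶜ of {ω₂, ω₄}
  {ω₁, ω₄, ω₅, ω₆}  = ᶜ of {ω₂, ω₃}
  {ω₂, ω₃, ω₄, ω₆}  = ᶜ of {ω₁, ω₅}
  — 13 sets.
Iteration 2 adds 11:
  {ω₃, ω₆}  = ᶜ of {ω₁, ω₂, ω₄, ω₅}
  {ω₄, ω₆}  = ᶜ of {ω₁, ω₂, ω₃, ω₅}
  {ω₁, ω₅, ω₆}  = ᶜ of {ω₂, ω₃, ω₄}
  {ω₂, ω₃, ω₅}  = {ω₅} ∪ {ω₂, ω₃}
  {ω₂, ω₄, ω₅}  = {ω₅} ∪ {ω₂, ω₄}
  {ω₂, ω₃, ω₄, ω₅}  = {ω₂, ω₃, ω₄} ∪ {ω₅}
  {ω₁, ω₂, ω₃, ω₄, ω₅}  = {ω₂, ω₃, ω₄} ∪ {ω₁, ω₂, ω₄, ω₅}
  {ω₁, ω₂, ω₃, ω₅, ω₆}  = {ω₁, ω₃, ω₅, ω₆} ∪ {ω₂, ω₃}
  {ω₁, ω₂, ω₄, ω₅, ω₆}  = {ω₁, ω₄, ω₅, ω₆} ∪ {ω₁, ω₂, ω₄, ω₅}
  {ω₁, ω₃, ω₄, ω₅, ω₆}  = {ω₁, ω₃, ω₅, ω₆} ∪ {ω₁, ω₄, ω₅, ω₆}
  {ω₂, ω₃, ω₄, ω₅, ω₆}  = {ω₅} ∪ {ω₂, ω₃, ω₄, ω₆}
  — 24 sets.
Iteration 3 adds 15:
  {ω₁}  = ᶜ of {ω₂, ω₃, ω₄, ω₅, ω₆}
  {ω₂}  = ᶜ of {ω₁, ω₃, ω₄, ω₅, ω₆}
  {ω₃}  = ᶜ of {ω₁, ω₂, ω₄, ω₅, ω₆}
  {ω₄}  = ᶜ of {ω₁, ω₂, ω₃, ω₅, ω₆}
  {ω₆}  = ᶜ of {ω₁, ω₂, ω₃, ω₄, ω₅}
  {ω₁, ω₆}  = ᶜ of {ω₂, ω₃, ω₄, ω₅}
  {ω₁, ω₃, ω₆}  = ᶜ of {ω₂, ω₄, ω₅}
  {ω₁, ω₄, ω₆}  = ᶜ of {ω₂, ω₃, ω₅}
  {ω₂, ω₃, ω₆}  = {ω₂, ω₃} ∪ {ω₃, ω₆}
  {ω₂, ω₄, ω₆}  = {ω₄, ω₆} ∪ {ω₂, ω₄}
  {ω₃, ω₄, ω₆}  = {ω₄, ω₆} ∪ {ω₃, ω₆}
  {ω₃, ω₅, ω₆}  = {ω₅} ∪ {ω₃, ω₆}
  {ω₄, ω₅, ω₆}  = {ω₄, ω₆} ∪ {ω₅}
  {ω₂, ω₃, ω₅, ω₆}  = {ω₂, ω₃, ω₅} ∪ {ω₃, ω₆}
  {ω₂, ω₄, ω₅, ω₆}  = {ω₄, ω₆} ∪ {ω₂, ω₄, ω₅}
  — 39 sets.
Iteration 4: +21 →
  {ω₁, ω₂}  = {ω₂} ∪ {ω₁}
  {ω₁, ω₃}  = ᶜ of {ω₂, ω₄, ω₅, ω₆}
  {ω₁, ω₄}  = ᶜ of {ω₂, ω₃, ω₅, ω₆}
  {ω₂, ω₅}  = {ω₂} ∪ {ω₅}
  {ω₂, ω₆}  = {ω₂} ∪ {ω₆}
  {ω₃, ω₄}  = {ω₃} ∪ {ω₄}
  {ω₃, ω₅}  = {ω₃} ∪ {ω₅}
  {ω₄, ω₅}  = {ω₄} ∪ {ω₅}
  {ω₅, ω₆}  = {ω₆} ∪ {ω₅}
  {ω₁, ω₂, ω₃}  = ᶜ of {ω₄, ω₅, ω₆}
  {ω₁, ω₂, ω₄}  = ᶜ of {ω₃, ω₅, ω₆}
  {ω₁, ω₂, ω₅}  = ᶜ of {ω₃, ω₄, ω₆}
  {ω₁, ω₂, ω₆}  = {ω₁, ω₆} ∪ {ω₂}
  {ω₁, ω₃, ω₅}  = ᶜ of {ω₂, ω₄, ω₆}
  {ω₁, ω₄, ω₅}  = ᶜ of {ω₂, ω₃, ω₆}
  {ω₁, ω₂, ω₃, ω₄}  = {ω₁} ∪ {ω₂, ω₃, ω₄}
  {ω₁, ω₂, ω₃, ω₆}  = {ω₁, ω₃, ω₆} ∪ {ω₂}
  {ω₁, ω₂, ω₄, ω₆}  = {ω₂, ω₄, ω₆} ∪ {ω₁, ω₆}
  {ω₁, ω₂, ω₅, ω₆}  = {ω₂} ∪ {ω₁, ω₅, ω₆}
  {ω₁, ω₃, ω₄, ω₆}  = {ω₁, ω₃, ω₆} ∪ {ω₄}
  {ω₃, ω₄, ω₅, ω₆}  = {ω₄, ω₅, ω₆} ∪ {ω₃}
  — 60 sets.
Iteration 5: 4 new —
  {ω₁, ω₃, ω₄}  = {ω₃, ω₄} ∪ {ω₁, ω₄}
  {ω₂, ω₅, ω₆}  = {ω₂, ω₅} ∪ {ω₅, ω₆}
  {ω₃, ω₄, ω₅}  = ᶜ of {ω₁, ω₂, ω₆}
  {ω₁, ω₃, ω₄, ω₅}  = ᶜ of {ω₂, ω₆}
  — 64 sets.
After Iteration 6 the family is unchanged; done.

Therefore σ(𝒜) = { {}, {ω₁}, {ω₂}, {ω₃}, {ω₄}, {ω₅}, {ω₆}, {ω₁, ω₂}, {ω₁, ω₃}, {ω₁, ω₄}, {ω₁, ω₅}, {ω₁, ω₆}, {ω₂, ω₃}, {ω₂, ω₄}, {ω₂, ω₅}, {ω₂, ω₆}, {ω₃, ω₄}, {ω₃, ω₅}, {ω₃, ω₆}, {ω₄, ω₅}, {ω₄, ω₆}, {ω₅, ω₆}, {ω₁, ω₂, ω₃}, {ω₁, ω₂, ω₄}, {ω₁, ω₂, ω₅}, {ω₁, ω₂, ω₆}, {ω₁, ω₃, ω₄}, {ω₁, ω₃, ω₅}, {ω₁, ω₃, ω₆}, {ω₁, ω₄, ω₅}, {ω₁, ω₄, ω₆}, {ω₁, ω₅, ω₆}, {ω₂, ω₃, ω₄}, {ω₂, ω₃, ω₅}, {ω₂, ω₃, ω₆}, {ω₂, ω₄, ω₅}, {ω₂, ω₄, ω₆}, {ω₂, ω₅, ω₆}, {ω₃, ω₄, ω₅}, {ω₃, ω₄, ω₆}, {ω₃, ω₅, ω₆}, {ω₄, ω₅, ω₆}, {ω₁, ω₂, ω₃, ω₄}, {ω₁, ω₂, ω₃, ω₅}, {ω₁, ω₂, ω₃, ω₆}, {ω₁, ω₂, ω₄, ω₅}, {ω₁, ω₂, ω₄, ω₆}, {ω₁, ω₂, ω₅, ω₆}, {ω₁, ω₃, ω₄, ω₅}, {ω₁, ω₃, ω₄, ω₆}, {ω₁, ω₃, ω₅, ω₆}, {ω₁, ω₄, ω₅, ω₆}, {ω₂, ω₃, ω₄, ω₅}, {ω₂, ω₃, ω₄, ω₆}, {ω₂, ω₃, ω₅, ω₆}, {ω₂, ω₄, ω₅, ω₆}, {ω₃, ω₄, ω₅, ω₆}, {ω₁, ω₂, ω₃, ω₄, ω₅}, {ω₁, ω₂, ω₃, ω₄, ω₆}, {ω₁, ω₂, ω₃, ω₅, ω₆}, {ω₁, ω₂, ω₄, ω₅, ω₆}, {ω₁, ω₃, ω₄, ω₅, ω₆}, {ω₂, ω₃, ω₄, ω₅, ω₆}, S } (|σ(𝒜)| = 64).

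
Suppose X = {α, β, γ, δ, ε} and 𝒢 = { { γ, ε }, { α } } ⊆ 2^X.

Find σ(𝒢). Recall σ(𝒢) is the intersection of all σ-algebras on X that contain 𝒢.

σ(𝒢) = { {  }, { α }, { β, δ }, { γ, ε }, { α, β, δ }, { α, γ, ε }, { β, γ, δ, ε }, X }

Check:
Seed the family with 𝒢 together with ∅ and X: { {  }, { α }, { γ, ε }, X }.
Step 1 (3 new):
  { α, β, δ }  = { γ, ε }ᶜ
  { α, γ, ε }  = { γ, ε } ∪ { α }
  { β, γ, δ, ε }  = { α }ᶜ
Step 2 (1 new):
  { β, δ }  = { α, γ, ε }ᶜ
Step 3: already closed under ᶜ and ∪.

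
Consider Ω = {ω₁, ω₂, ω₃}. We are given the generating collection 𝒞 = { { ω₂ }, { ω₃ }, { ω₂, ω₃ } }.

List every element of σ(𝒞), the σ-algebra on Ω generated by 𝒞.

σ(𝒞) (8 sets): { {}, { ω₁ }, { ω₂ }, { ω₃ }, { ω₁, ω₂ }, { ω₁, ω₃ }, { ω₂, ω₃ }, Ω }

Trace:
Start: 𝒞 ∪ {∅, Ω} = { {}, { ω₂ }, { ω₃ }, { ω₂, ω₃ }, Ω }.
Iteration 1 (3 new):
  { ω₁ }  = Ω∖{ ω₂, ω₃ }
  { ω₁, ω₂ }  = Ω∖{ ω₃ }
  { ω₁, ω₃ }  = Ω∖{ ω₂ }
Iteration 2: stable.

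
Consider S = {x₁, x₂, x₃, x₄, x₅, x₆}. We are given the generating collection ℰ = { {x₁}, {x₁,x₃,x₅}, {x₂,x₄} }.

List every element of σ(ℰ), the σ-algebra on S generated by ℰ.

|σ(ℰ)| = 16.  σ(ℰ) = { {}, {x₁}, {x₆}, {x₁,x₆}, {x₂,x₄}, {x₃,x₅}, {x₁,x₂,x₄}, {x₁,x₃,x₅}, {x₂,x₄,x₆}, {x₃,x₅,x₆}, {x₁,x₂,x₄,x₆}, {x₁,x₃,x₅,x₆}, {x₂,x₃,x₄,x₅}, {x₁,x₂,x₃,x₄,x₅}, {x₂,x₃,x₄,x₅,x₆}, S }

Working:
Take S₀ = ℰ ∪ {∅, S} = { {}, {x₁}, {x₂,x₄}, {x₁,x₃,x₅}, S }.
Round 1 (5 new):
  {x₁,x₂,x₄}  = {x₂,x₄} ∪ {x₁}
  {x₂,x₄,x₆}  = complement {x₁,x₃,x₅}
  {x₁,x₃,x₅,x₆}  = complement {x₂,x₄}
  {x₁,x₂,x₃,x₄,x₅}  = {x₁,x₃,x₅} ∪ {x₂,x₄}
  {x₂,x₃,x₄,x₅,x₆}  = complement {x₁}
  |family| = 10
Round 2: +3 →
  {x₆}  = complement {x₁,x₂,x₃,x₄,x₅}
  {x₃,x₅,x₆}  = complement {x₁,x₂,x₄}
  {x₁,x₂,x₄,x₆}  = {x₂,x₄,x₆} ∪ {x₁,x₂,x₄}
  |family| = 13
Round 3 adds 2:
  {x₁,x₆}  = {x₁} ∪ {x₆}
  {x₃,x₅}  = complement {x₁,x₂,x₄,x₆}
  |family| = 15
Round 4: +1 →
  {x₂,x₃,x₄,x₅}  = complement {x₁,x₆}
  |family| = 16
Round 5: no new sets; the family is a σ-algebra.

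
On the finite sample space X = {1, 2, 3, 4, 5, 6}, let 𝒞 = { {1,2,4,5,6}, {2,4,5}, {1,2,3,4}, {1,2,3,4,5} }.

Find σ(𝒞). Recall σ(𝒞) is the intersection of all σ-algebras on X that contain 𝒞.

Take S₀ = 𝒞 ∪ {∅, X} = { {}, {2,4,5}, {1,2,3,4}, {1,2,3,4,5}, {1,2,4,5,6}, X }.
Round 1 (4 new):
  {3}  = ᶜ of {1,2,4,5,6}
  {6}  = ᶜ of {1,2,3,4,5}
  {5,6}  = ᶜ of {1,2,3,4}
  {1,3,6}  = ᶜ of {2,4,5}
Round 2: 6 new —
  {3,6}  = {6} ∪ {3}
  {3,5,6}  = {5,6} ∪ {3}
  {1,3,5,6}  = {5,6} ∪ {1,3,6}
  {2,3,4,5}  = {3} ∪ {2,4,5}
  {2,4,5,6}  = {5,6} ∪ {2,4,5}
  {1,2,3,4,6}  = {1,3,6} ∪ {1,2,3,4}
Round 3. New:
  {5}  = ᶜ of {1,2,3,4,6}
  {1,3}  = ᶜ of {2,4,5,6}
  {1,6}  = ᶜ of {2,3,4,5}
  {2,4}  = ᶜ of {1,3,5,6}
  {1,2,4}  = ᶜ of {3,5,6}
  {1,2,4,5}  = ᶜ of {3,6}
  {2,3,4,5,6}  = {3} ∪ {2,4,5,6}
Round 4: +8 →
  {1}  = ᶜ of {2,3,4,5,6}
  {3,5}  = {5} ∪ {3}
  {1,3,5}  = {5} ∪ {1,3}
  {1,5,6}  = {5,6} ∪ {1,6}
  {2,3,4}  = {3} ∪ {2,4}
  {2,4,6}  = {6} ∪ {2,4}
  {1,2,4,6}  = {1,6} ∪ {1,2,4}
  {2,3,4,6}  = {3,6} ∪ {2,4}
Round 5: 1 new —
  {1,5}  = ᶜ of {2,3,4,6}
Round 6 adds nothing — fixpoint reached.

Hence σ(𝒞) has 32 members: { {}, {1}, {3}, {5}, {6}, {1,3}, {1,5}, {1,6}, {2,4}, {3,5}, {3,6}, {5,6}, {1,2,4}, {1,3,5}, {1,3,6}, {1,5,6}, {2,3,4}, {2,4,5}, {2,4,6}, {3,5,6}, {1,2,3,4}, {1,2,4,5}, {1,2,4,6}, {1,3,5,6}, {2,3,4,5}, {2,3,4,6}, {2,4,5,6}, {1,2,3,4,5}, {1,2,3,4,6}, {1,2,4,5,6}, {2,3,4,5,6}, X }.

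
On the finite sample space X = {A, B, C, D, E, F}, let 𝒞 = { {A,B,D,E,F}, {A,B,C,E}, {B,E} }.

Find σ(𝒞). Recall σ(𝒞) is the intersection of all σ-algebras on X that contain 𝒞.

σ(𝒞) (16 sets): { {}, {A}, {C}, {A,C}, {B,E}, {D,F}, {A,B,E}, {A,D,F}, {B,C,E}, {C,D,F}, {A,B,C,E}, {A,C,D,F}, {B,D,E,F}, {A,B,D,E,F}, {B,C,D,E,F}, X }

Derivation:
Seed the family with 𝒞 together with ∅ and X: { {}, {B,E}, {A,B,C,E}, {A,B,D,E,F}, X }.
Iteration 1 (3 new):
  {C}  = ᶜ of {A,B,D,E,F}
  {D,F}  = ᶜ of {A,B,C,E}
  {A,C,D,F}  = ᶜ of {B,E}
  — 8 sets.
Iteration 2. New:
  {B,C,E}  = {C} ∪ {B,E}
  {C,D,F}  = {C} ∪ {D,F}
  {B,D,E,F}  = {B,E} ∪ {D,F}
  — 11 sets.
Iteration 3 (4 new):
  {A,C}  = ᶜ of {B,D,E,F}
  {A,B,E}  = ᶜ of {C,D,F}
  {A,D,F}  = ᶜ of {B,C,E}
  {B,C,D,E,F}  = {C} ∪ {B,D,E,F}
  — 15 sets.
Iteration 4: +1 →
  {A}  = ᶜ of {B,C,D,E,F}
  — 16 sets.
Iteration 5: no new sets; the family is a σ-algebra.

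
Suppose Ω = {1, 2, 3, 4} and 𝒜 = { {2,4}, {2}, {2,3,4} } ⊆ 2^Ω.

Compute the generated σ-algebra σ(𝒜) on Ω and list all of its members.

Take S₀ = 𝒜 ∪ {∅, Ω} = { ∅, {2}, {2,4}, {2,3,4}, Ω }.
Round 1: 3 new —
  {1}  = {2,3,4}ᶜ
  {1,3}  = {2,4}ᶜ
  {1,3,4}  = {2}ᶜ
  (now 8)
Round 2: 3 new —
  {1,2}  = {2} ∪ {1}
  {1,2,3}  = {2} ∪ {1,3}
  {1,2,4}  = {2,4} ∪ {1}
  (now 11)
Round 3 adds 3:
  {3}  = {1,2,4}ᶜ
  {4}  = {1,2,3}ᶜ
  {3,4}  = {1,2}ᶜ
  (now 14)
Round 4. New:
  {1,4}  = {4} ∪ {1}
  {2,3}  = {3} ∪ {2}
  (now 16)
After Round 5 the family is unchanged; done.

Therefore σ(𝒜) = { ∅, {1}, {2}, {3}, {4}, {1,2}, {1,3}, {1,4}, {2,3}, {2,4}, {3,4}, {1,2,3}, {1,2,4}, {1,3,4}, {2,3,4}, Ω } (|σ(𝒜)| = 16).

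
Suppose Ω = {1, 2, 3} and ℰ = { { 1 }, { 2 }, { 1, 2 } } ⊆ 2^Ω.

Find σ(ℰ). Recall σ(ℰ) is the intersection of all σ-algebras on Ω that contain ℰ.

|σ(ℰ)| = 8.  σ(ℰ) = { ∅, { 1 }, { 2 }, { 3 }, { 1, 2 }, { 1, 3 }, { 2, 3 }, Ω }

Trace:
Begin from { ∅, { 1 }, { 2 }, { 1, 2 }, Ω } (that is, ℰ plus ∅ and Ω).
Step 1 adds 3:
  { 3 }  = complement { 1, 2 }
  { 1, 3 }  = complement { 2 }
  { 2, 3 }  = complement { 1 }
  (now 8)
Step 2: stable.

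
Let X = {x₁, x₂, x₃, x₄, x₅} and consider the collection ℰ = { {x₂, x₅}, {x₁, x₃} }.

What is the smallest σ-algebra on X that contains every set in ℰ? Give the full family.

|σ(ℰ)| = 8.  σ(ℰ) = { {}, {x₄}, {x₁, x₃}, {x₂, x₅}, {x₁, x₃, x₄}, {x₂, x₄, x₅}, {x₁, x₂, x₃, x₅}, X }

Derivation:
Start: ℰ ∪ {∅, X} = { {}, {x₁, x₃}, {x₂, x₅}, X }.
Round 1: +3 →
  {x₁, x₃, x₄}  = complement {x₂, x₅}
  {x₂, x₄, x₅}  = complement {x₁, x₃}
  {x₁, x₂, x₃, x₅}  = {x₂, x₅} ∪ {x₁, x₃}
  — 7 sets.
Round 2: +1 →
  {x₄}  = complement {x₁, x₂, x₃, x₅}
  — 8 sets.
Round 3: already closed under ᶜ and ∪.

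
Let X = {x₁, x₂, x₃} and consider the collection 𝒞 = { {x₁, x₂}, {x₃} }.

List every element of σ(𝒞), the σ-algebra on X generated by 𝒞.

σ(𝒞) = { {}, {x₃}, {x₁, x₂}, X }

Working:
Take S₀ = 𝒞 ∪ {∅, X} = { {}, {x₃}, {x₁, x₂}, X }.
Iteration 1: already closed under ᶜ and ∪.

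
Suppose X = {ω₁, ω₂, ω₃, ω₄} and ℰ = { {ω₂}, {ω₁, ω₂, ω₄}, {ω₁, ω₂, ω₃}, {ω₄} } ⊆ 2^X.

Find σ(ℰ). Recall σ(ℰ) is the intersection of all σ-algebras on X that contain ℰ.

|σ(ℰ)| = 16.  σ(ℰ) = { {}, {ω₁}, {ω₂}, {ω₃}, {ω₄}, {ω₁, ω₂}, {ω₁, ω₃}, {ω₁, ω₄}, {ω₂, ω₃}, {ω₂, ω₄}, {ω₃, ω₄}, {ω₁, ω₂, ω₃}, {ω₁, ω₂, ω₄}, {ω₁, ω₃, ω₄}, {ω₂, ω₃, ω₄}, X }

Check:
Take S₀ = ℰ ∪ {∅, X} = { {}, {ω₂}, {ω₄}, {ω₁, ω₂, ω₃}, {ω₁, ω₂, ω₄}, X }.
Round 1 adds 3:
  {ω₃}  = X∖{ω₁, ω₂, ω₄}
  {ω₂, ω₄}  = {ω₄} ∪ {ω₂}
  {ω₁, ω₃, ω₄}  = X∖{ω₂}
  |family| = 9
Round 2 (4 new):
  {ω₁, ω₃}  = X∖{ω₂, ω₄}
  {ω₂, ω₃}  = {ω₂} ∪ {ω₃}
  {ω₃, ω₄}  = {ω₃} ∪ {ω₄}
  {ω₂, ω₃, ω₄}  = {ω₃} ∪ {ω₂, ω₄}
  |family| = 13
Round 3. New:
  {ω₁}  = X∖{ω₂, ω₃, ω₄}
  {ω₁, ω₂}  = X∖{ω₃, ω₄}
  {ω₁, ω₄}  = X∖{ω₂, ω₃}
  |family| = 16
Round 4: closed — nothing new.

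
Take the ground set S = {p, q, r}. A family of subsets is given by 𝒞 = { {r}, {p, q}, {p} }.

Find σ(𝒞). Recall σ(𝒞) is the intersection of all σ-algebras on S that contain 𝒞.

|σ(𝒞)| = 8.  σ(𝒞) = { ∅, {p}, {q}, {r}, {p, q}, {p, r}, {q, r}, S }

Working:
Start: 𝒞 ∪ {∅, S} = { ∅, {p}, {r}, {p, q}, S }.
Step 1 (2 new):
  {p, r}  = {r} ∪ {p}
  {q, r}  = ᶜ of {p}
  (now 7)
Step 2 (1 new):
  {q}  = ᶜ of {p, r}
  (now 8)
Step 3 adds nothing — fixpoint reached.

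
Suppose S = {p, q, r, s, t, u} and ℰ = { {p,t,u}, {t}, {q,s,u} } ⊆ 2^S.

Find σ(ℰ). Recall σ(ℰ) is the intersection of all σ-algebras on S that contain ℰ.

Begin from { {}, {t}, {p,t,u}, {q,s,u}, S } (that is, ℰ plus ∅ and S).
Pass 1: 5 new —
  {p,r,t}  = complement {q,s,u}
  {q,r,s}  = complement {p,t,u}
  {q,s,t,u}  = {q,s,u} ∪ {t}
  {p,q,r,s,u}  = complement {t}
  {p,q,s,t,u}  = {q,s,u} ∪ {p,t,u}
Pass 2: 7 new —
  {r}  = complement {p,q,s,t,u}
  {p,r}  = complement {q,s,t,u}
  {p,r,t,u}  = {p,r,t} ∪ {p,t,u}
  {q,r,s,t}  = {q,r,s} ∪ {t}
  {q,r,s,u}  = {q,s,u} ∪ {q,r,s}
  {p,q,r,s,t}  = {q,r,s} ∪ {p,r,t}
  {q,r,s,t,u}  = {q,r,s} ∪ {q,s,t,u}
Pass 3: 7 new —
  {p}  = complement {q,r,s,t,u}
  {u}  = complement {p,q,r,s,t}
  {p,t}  = complement {q,r,s,u}
  {p,u}  = complement {q,r,s,t}
  {q,s}  = complement {p,r,t,u}
  {r,t}  = {r} ∪ {t}
  {p,q,r,s}  = {p,r} ∪ {q,r,s}
Pass 4 (8 new):
  {r,u}  = {u} ∪ {r}
  {t,u}  = complement {p,q,r,s}
  {p,q,s}  = {q,s} ∪ {p}
  {p,r,u}  = {p,u} ∪ {r}
  {q,s,t}  = {t} ∪ {q,s}
  {r,t,u}  = {u} ∪ {r,t}
  {p,q,s,t}  = {p,t} ∪ {q,s}
  {p,q,s,u}  = complement {r,t}
Pass 5: closed — nothing new.

|σ(ℰ)| = 32.  σ(ℰ) = { {}, {p}, {r}, {t}, {u}, {p,r}, {p,t}, {p,u}, {q,s}, {r,t}, {r,u}, {t,u}, {p,q,s}, {p,r,t}, {p,r,u}, {p,t,u}, {q,r,s}, {q,s,t}, {q,s,u}, {r,t,u}, {p,q,r,s}, {p,q,s,t}, {p,q,s,u}, {p,r,t,u}, {q,r,s,t}, {q,r,s,u}, {q,s,t,u}, {p,q,r,s,t}, {p,q,r,s,u}, {p,q,s,t,u}, {q,r,s,t,u}, S }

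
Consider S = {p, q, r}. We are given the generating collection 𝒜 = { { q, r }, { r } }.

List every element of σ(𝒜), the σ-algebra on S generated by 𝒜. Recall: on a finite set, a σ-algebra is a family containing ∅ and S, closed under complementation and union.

σ(𝒜) (8 sets): { {  }, { p }, { q }, { r }, { p, q }, { p, r }, { q, r }, S }

Trace:
Initial family (4 sets): { {  }, { r }, { q, r }, S }.
Step 1. New:
  { p }  = ᶜ of { q, r }
  { p, q }  = ᶜ of { r }
Step 2: 1 new —
  { p, r }  = { r } ∪ { p }
Step 3 adds 1:
  { q }  = ᶜ of { p, r }
Step 4: closed — nothing new.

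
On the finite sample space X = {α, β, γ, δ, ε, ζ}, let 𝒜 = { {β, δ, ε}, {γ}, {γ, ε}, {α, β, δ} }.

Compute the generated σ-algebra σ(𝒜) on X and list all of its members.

σ(𝒜) (32 sets): { {}, {α}, {γ}, {ε}, {ζ}, {α, γ}, {α, ε}, {α, ζ}, {β, δ}, {γ, ε}, {γ, ζ}, {ε, ζ}, {α, β, δ}, {α, γ, ε}, {α, γ, ζ}, {α, ε, ζ}, {β, γ, δ}, {β, δ, ε}, {β, δ, ζ}, {γ, ε, ζ}, {α, β, γ, δ}, {α, β, δ, ε}, {α, β, δ, ζ}, {α, γ, ε, ζ}, {β, γ, δ, ε}, {β, γ, δ, ζ}, {β, δ, ε, ζ}, {α, β, γ, δ, ε}, {α, β, γ, δ, ζ}, {α, β, δ, ε, ζ}, {β, γ, δ, ε, ζ}, X }

Working:
Seed the family with 𝒜 together with ∅ and X: { {}, {γ}, {γ, ε}, {α, β, δ}, {β, δ, ε}, X }.
Round 1. New:
  {α, γ, ζ}  = {β, δ, ε}ᶜ
  {γ, ε, ζ}  = {α, β, δ}ᶜ
  {α, β, γ, δ}  = {γ} ∪ {α, β, δ}
  {α, β, δ, ε}  = {α, β, δ} ∪ {β, δ, ε}
  {α, β, δ, ζ}  = {γ, ε}ᶜ
  {β, γ, δ, ε}  = {γ} ∪ {β, δ, ε}
  {α, β, γ, δ, ε}  = {γ, ε} ∪ {α, β, δ}
  {α, β, δ, ε, ζ}  = {γ}ᶜ
  |family| = 14
Round 2: +7 →
  {ζ}  = {α, β, γ, δ, ε}ᶜ
  {α, ζ}  = {β, γ, δ, ε}ᶜ
  {γ, ζ}  = {α, β, δ, ε}ᶜ
  {ε, ζ}  = {α, β, γ, δ}ᶜ
  {α, γ, ε, ζ}  = {α, γ, ζ} ∪ {γ, ε, ζ}
  {α, β, γ, δ, ζ}  = {α, β, δ, ζ} ∪ {α, γ, ζ}
  {β, γ, δ, ε, ζ}  = {β, γ, δ, ε} ∪ {γ, ε, ζ}
  |family| = 21
Round 3. New:
  {α}  = {β, γ, δ, ε, ζ}ᶜ
  {ε}  = {α, β, γ, δ, ζ}ᶜ
  {β, δ}  = {α, γ, ε, ζ}ᶜ
  {α, ε, ζ}  = {ε, ζ} ∪ {α, ζ}
  {β, δ, ε, ζ}  = {ε, ζ} ∪ {β, δ, ε}
  |family| = 26
Round 4. New:
  {α, γ}  = {β, δ, ε, ζ}ᶜ
  {α, ε}  = {ε} ∪ {α}
  {α, γ, ε}  = {γ, ε} ∪ {α}
  {β, γ, δ}  = {α, ε, ζ}ᶜ
  {β, δ, ζ}  = {ζ} ∪ {β, δ}
  {β, γ, δ, ζ}  = {γ, ζ} ∪ {β, δ}
  |family| = 32
Round 5: no new sets; the family is a σ-algebra.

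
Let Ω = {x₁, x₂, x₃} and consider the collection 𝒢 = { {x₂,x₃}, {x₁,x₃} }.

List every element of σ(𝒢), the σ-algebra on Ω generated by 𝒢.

Answer: σ(𝒢) = { ∅, {x₁}, {x₂}, {x₃}, {x₁,x₂}, {x₁,x₃}, {x₂,x₃}, Ω }

Check:
Initial family (4 sets): { ∅, {x₁,x₃}, {x₂,x₃}, Ω }.
Step 1: 2 new —
  {x₁}  = Ω∖{x₂,x₃}
  {x₂}  = Ω∖{x₁,x₃}
  — 6 sets.
Step 2 (1 new):
  {x₁,x₂}  = {x₂} ∪ {x₁}
  — 7 sets.
Step 3: 1 new —
  {x₃}  = Ω∖{x₁,x₂}
  — 8 sets.
Step 4: already closed under ᶜ and ∪.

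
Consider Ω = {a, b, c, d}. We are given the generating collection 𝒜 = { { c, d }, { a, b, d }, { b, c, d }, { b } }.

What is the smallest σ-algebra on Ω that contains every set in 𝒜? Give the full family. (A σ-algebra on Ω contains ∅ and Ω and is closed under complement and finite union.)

Begin from { {}, { b }, { c, d }, { a, b, d }, { b, c, d }, Ω } (that is, 𝒜 plus ∅ and Ω).
Iteration 1: 4 new —
  { a }  = complement { b, c, d }
  { c }  = complement { a, b, d }
  { a, b }  = complement { c, d }
  { a, c, d }  = complement { b }
  |family| = 10
Iteration 2: 3 new —
  { a, c }  = { c } ∪ { a }
  { b, c }  = { b } ∪ { c }
  { a, b, c }  = { a, b } ∪ { c }
  |family| = 13
Iteration 3: 3 new —
  { d }  = complement { a, b, c }
  { a, d }  = complement { b, c }
  { b, d }  = complement { a, c }
  |family| = 16
Iteration 4: already closed under ᶜ and ∪.

|σ(𝒜)| = 16.  σ(𝒜) = { {}, { a }, { b }, { c }, { d }, { a, b }, { a, c }, { a, d }, { b, c }, { b, d }, { c, d }, { a, b, c }, { a, b, d }, { a, c, d }, { b, c, d }, Ω }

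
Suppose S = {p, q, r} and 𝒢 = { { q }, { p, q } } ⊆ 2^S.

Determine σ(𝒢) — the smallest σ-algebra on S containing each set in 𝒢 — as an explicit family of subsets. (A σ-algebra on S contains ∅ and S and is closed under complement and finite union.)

Start: 𝒢 ∪ {∅, S} = { {}, { q }, { p, q }, S }.
Iteration 1: 2 new —
  { r }  = { p, q }ᶜ
  { p, r }  = { q }ᶜ
  [6 total]
Iteration 2: 1 new —
  { q, r }  = { r } ∪ { q }
  [7 total]
Iteration 3: 1 new —
  { p }  = { q, r }ᶜ
  [8 total]
Iteration 4: stable.

σ(𝒢) = { {}, { p }, { q }, { r }, { p, q }, { p, r }, { q, r }, S }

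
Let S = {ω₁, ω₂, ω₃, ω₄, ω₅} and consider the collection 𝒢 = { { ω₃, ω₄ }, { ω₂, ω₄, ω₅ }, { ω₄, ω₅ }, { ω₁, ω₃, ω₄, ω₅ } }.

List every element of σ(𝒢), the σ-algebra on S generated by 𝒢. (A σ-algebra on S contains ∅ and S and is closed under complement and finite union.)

Answer: σ(𝒢) = { {}, { ω₁ }, { ω₂ }, { ω₃ }, { ω₄ }, { ω₅ }, { ω₁, ω₂ }, { ω₁, ω₃ }, { ω₁, ω₄ }, { ω₁, ω₅ }, { ω₂, ω₃ }, { ω₂, ω₄ }, { ω₂, ω₅ }, { ω₃, ω₄ }, { ω₃, ω₅ }, { ω₄, ω₅ }, { ω₁, ω₂, ω₃ }, { ω₁, ω₂, ω₄ }, { ω₁, ω₂, ω₅ }, { ω₁, ω₃, ω₄ }, { ω₁, ω₃, ω₅ }, { ω₁, ω₄, ω₅ }, { ω₂, ω₃, ω₄ }, { ω₂, ω₃, ω₅ }, { ω₂, ω₄, ω₅ }, { ω₃, ω₄, ω₅ }, { ω₁, ω₂, ω₃, ω₄ }, { ω₁, ω₂, ω₃, ω₅ }, { ω₁, ω₂, ω₄, ω₅ }, { ω₁, ω₃, ω₄, ω₅ }, { ω₂, ω₃, ω₄, ω₅ }, S }

Trace:
Initial family (6 sets): { {}, { ω₃, ω₄ }, { ω₄, ω₅ }, { ω₂, ω₄, ω₅ }, { ω₁, ω₃, ω₄, ω₅ }, S }.
Step 1 adds 6:
  { ω₂ }  = complement { ω₁, ω₃, ω₄, ω₅ }
  { ω₁, ω₃ }  = complement { ω₂, ω₄, ω₅ }
  { ω₁, ω₂, ω₃ }  = complement { ω₄, ω₅ }
  { ω₁, ω₂, ω₅ }  = complement { ω₃, ω₄ }
  { ω₃, ω₄, ω₅ }  = { ω₄, ω₅ } ∪ { ω₃, ω₄ }
  { ω₂, ω₃, ω₄, ω₅ }  = { ω₃, ω₄ } ∪ { ω₂, ω₄, ω₅ }
  |family| = 12
Step 2: +7 →
  { ω₁ }  = complement { ω₂, ω₃, ω₄, ω₅ }
  { ω₁, ω₂ }  = complement { ω₃, ω₄, ω₅ }
  { ω₁, ω₃, ω₄ }  = { ω₃, ω₄ } ∪ { ω₁, ω₃ }
  { ω₂, ω₃, ω₄ }  = { ω₃, ω₄ } ∪ { ω₂ }
  { ω₁, ω₂, ω₃, ω₄ }  = { ω₃, ω₄ } ∪ { ω₁, ω₂, ω₃ }
  { ω₁, ω₂, ω₃, ω₅ }  = { ω₁, ω₂, ω₃ } ∪ { ω₁, ω₂, ω₅ }
  { ω₁, ω₂, ω₄, ω₅ }  = { ω₄, ω₅ } ∪ { ω₁, ω₂, ω₅ }
  |family| = 19
Step 3 (6 new):
  { ω₃ }  = complement { ω₁, ω₂, ω₄, ω₅ }
  { ω₄ }  = complement { ω₁, ω₂, ω₃, ω₅ }
  { ω₅ }  = complement { ω₁, ω₂, ω₃, ω₄ }
  { ω₁, ω₅ }  = complement { ω₂, ω₃, ω₄ }
  { ω₂, ω₅ }  = complement { ω₁, ω₃, ω₄ }
  { ω₁, ω₄, ω₅ }  = { ω₄, ω₅ } ∪ { ω₁ }
  |family| = 25
Step 4. New:
  { ω₁, ω₄ }  = { ω₄ } ∪ { ω₁ }
  { ω₂, ω₃ }  = complement { ω₁, ω₄, ω₅ }
  { ω₂, ω₄ }  = { ω₂ } ∪ { ω₄ }
  { ω₃, ω₅ }  = { ω₅ } ∪ { ω₃ }
  { ω₁, ω₂, ω₄ }  = { ω₁, ω₂ } ∪ { ω₄ }
  { ω₁, ω₃, ω₅ }  = { ω₅ } ∪ { ω₁, ω₃ }
  { ω₂, ω₃, ω₅ }  = { ω₂, ω₅ } ∪ { ω₃ }
  |family| = 32
Step 5: no new sets; the family is a σ-algebra.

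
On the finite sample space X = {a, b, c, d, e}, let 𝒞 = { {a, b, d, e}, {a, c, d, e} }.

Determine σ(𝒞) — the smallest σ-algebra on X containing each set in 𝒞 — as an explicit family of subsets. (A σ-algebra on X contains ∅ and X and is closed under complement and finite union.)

Seed the family with 𝒞 together with ∅ and X: { ∅, {a, b, d, e}, {a, c, d, e}, X }.
Iteration 1. New:
  {b}  = {a, c, d, e}ᶜ
  {c}  = {a, b, d, e}ᶜ
  |family| = 6
Iteration 2 (1 new):
  {b, c}  = {c} ∪ {b}
  |family| = 7
Iteration 3: 1 new —
  {a, d, e}  = {b, c}ᶜ
  |family| = 8
Iteration 4: stable.

|σ(𝒞)| = 8.  σ(𝒞) = { ∅, {b}, {c}, {b, c}, {a, d, e}, {a, b, d, e}, {a, c, d, e}, X }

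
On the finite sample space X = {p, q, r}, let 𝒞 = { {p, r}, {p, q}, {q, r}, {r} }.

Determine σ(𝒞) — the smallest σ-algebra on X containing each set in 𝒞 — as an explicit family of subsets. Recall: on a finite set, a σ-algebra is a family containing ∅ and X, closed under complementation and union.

|σ(𝒞)| = 8.  σ(𝒞) = { {}, {p}, {q}, {r}, {p, q}, {p, r}, {q, r}, X }

Trace:
Initial family (6 sets): { {}, {r}, {p, q}, {p, r}, {q, r}, X }.
Round 1: 2 new —
  {p}  = complement {q, r}
  {q}  = complement {p, r}
  [8 total]
Round 2: already closed under ᶜ and ∪.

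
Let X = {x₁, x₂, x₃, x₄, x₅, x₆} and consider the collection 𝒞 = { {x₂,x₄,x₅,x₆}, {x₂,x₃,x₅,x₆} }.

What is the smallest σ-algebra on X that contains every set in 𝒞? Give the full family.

σ(𝒞) (16 sets): { {}, {x₁}, {x₃}, {x₄}, {x₁,x₃}, {x₁,x₄}, {x₃,x₄}, {x₁,x₃,x₄}, {x₂,x₅,x₆}, {x₁,x₂,x₅,x₆}, {x₂,x₃,x₅,x₆}, {x₂,x₄,x₅,x₆}, {x₁,x₂,x₃,x₅,x₆}, {x₁,x₂,x₄,x₅,x₆}, {x₂,x₃,x₄,x₅,x₆}, X }

Derivation:
Begin from { {}, {x₂,x₃,x₅,x₆}, {x₂,x₄,x₅,x₆}, X } (that is, 𝒞 plus ∅ and X).
Round 1. New:
  {x₁,x₃}  = {x₂,x₄,x₅,x₆}ᶜ
  {x₁,x₄}  = {x₂,x₃,x₅,x₆}ᶜ
  {x₂,x₃,x₄,x₅,x₆}  = {x₂,x₃,x₅,x₆} ∪ {x₂,x₄,x₅,x₆}
  (now 7)
Round 2: 4 new —
  {x₁}  = {x₂,x₃,x₄,x₅,x₆}ᶜ
  {x₁,x₃,x₄}  = {x₁,x₄} ∪ {x₁,x₃}
  {x₁,x₂,x₃,x₅,x₆}  = {x₁,x₃} ∪ {x₂,x₃,x₅,x₆}
  {x₁,x₂,x₄,x₅,x₆}  = {x₂,x₄,x₅,x₆} ∪ {x₁,x₄}
  (now 11)
Round 3 adds 3:
  {x₃}  = {x₁,x₂,x₄,x₅,x₆}ᶜ
  {x₄}  = {x₁,x₂,x₃,x₅,x₆}ᶜ
  {x₂,x₅,x₆}  = {x₁,x₃,x₄}ᶜ
  (now 14)
Round 4: 2 new —
  {x₃,x₄}  = {x₃} ∪ {x₄}
  {x₁,x₂,x₅,x₆}  = {x₁} ∪ {x₂,x₅,x₆}
  (now 16)
Round 5: stable.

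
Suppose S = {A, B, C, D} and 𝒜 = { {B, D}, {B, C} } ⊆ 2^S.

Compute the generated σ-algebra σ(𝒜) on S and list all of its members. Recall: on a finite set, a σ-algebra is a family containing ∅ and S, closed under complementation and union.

|σ(𝒜)| = 16.  σ(𝒜) = { ∅, {A}, {B}, {C}, {D}, {A, B}, {A, C}, {A, D}, {B, C}, {B, D}, {C, D}, {A, B, C}, {A, B, D}, {A, C, D}, {B, C, D}, S }

Check:
Begin from { ∅, {B, C}, {B, D}, S } (that is, 𝒜 plus ∅ and S).
Round 1: 3 new —
  {A, C}  = {B, D}ᶜ
  {A, D}  = {B, C}ᶜ
  {B, C, D}  = {B, D} ∪ {B, C}
  [7 total]
Round 2: 4 new —
  {A}  = {B, C, D}ᶜ
  {A, B, C}  = {B, C} ∪ {A, C}
  {A, B, D}  = {A, D} ∪ {B, D}
  {A, C, D}  = {A, D} ∪ {A, C}
  [11 total]
Round 3: 3 new —
  {B}  = {A, C, D}ᶜ
  {C}  = {A, B, D}ᶜ
  {D}  = {A, B, C}ᶜ
  [14 total]
Round 4 (2 new):
  {A, B}  = {B} ∪ {A}
  {C, D}  = {C} ∪ {D}
  [16 total]
Round 5: no new sets; the family is a σ-algebra.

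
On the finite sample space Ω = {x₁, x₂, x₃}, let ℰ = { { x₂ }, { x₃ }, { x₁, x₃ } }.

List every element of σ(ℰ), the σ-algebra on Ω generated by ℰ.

σ(ℰ) = { {  }, { x₁ }, { x₂ }, { x₃ }, { x₁, x₂ }, { x₁, x₃ }, { x₂, x₃ }, Ω }

Trace:
Start: ℰ ∪ {∅, Ω} = { {  }, { x₂ }, { x₃ }, { x₁, x₃ }, Ω }.
Step 1: +2 →
  { x₁, x₂ }  = Ω∖{ x₃ }
  { x₂, x₃ }  = { x₃ } ∪ { x₂ }
Step 2 (1 new):
  { x₁ }  = Ω∖{ x₂, x₃ }
After Step 3 the family is unchanged; done.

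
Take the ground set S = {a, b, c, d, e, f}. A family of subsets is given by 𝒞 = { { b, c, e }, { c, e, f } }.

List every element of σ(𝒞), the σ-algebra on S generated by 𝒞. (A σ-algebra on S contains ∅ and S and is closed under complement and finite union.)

Take S₀ = 𝒞 ∪ {∅, S} = { {  }, { b, c, e }, { c, e, f }, S }.
Iteration 1. New:
  { a, b, d }  = ᶜ of { c, e, f }
  { a, d, f }  = ᶜ of { b, c, e }
  { b, c, e, f }  = { b, c, e } ∪ { c, e, f }
  |family| = 7
Iteration 2 (4 new):
  { a, d }  = ᶜ of { b, c, e, f }
  { a, b, d, f }  = { a, d, f } ∪ { a, b, d }
  { a, b, c, d, e }  = { b, c, e } ∪ { a, b, d }
  { a, c, d, e, f }  = { c, e, f } ∪ { a, d, f }
  |family| = 11
Iteration 3 (3 new):
  { b }  = ᶜ of { a, c, d, e, f }
  { f }  = ᶜ of { a, b, c, d, e }
  { c, e }  = ᶜ of { a, b, d, f }
  |family| = 14
Iteration 4: +2 →
  { b, f }  = { b } ∪ { f }
  { a, c, d, e }  = { a, d } ∪ { c, e }
  |family| = 16
Iteration 5: stable.

Hence σ(𝒞) has 16 members: { {  }, { b }, { f }, { a, d }, { b, f }, { c, e }, { a, b, d }, { a, d, f }, { b, c, e }, { c, e, f }, { a, b, d, f }, { a, c, d, e }, { b, c, e, f }, { a, b, c, d, e }, { a, c, d, e, f }, S }.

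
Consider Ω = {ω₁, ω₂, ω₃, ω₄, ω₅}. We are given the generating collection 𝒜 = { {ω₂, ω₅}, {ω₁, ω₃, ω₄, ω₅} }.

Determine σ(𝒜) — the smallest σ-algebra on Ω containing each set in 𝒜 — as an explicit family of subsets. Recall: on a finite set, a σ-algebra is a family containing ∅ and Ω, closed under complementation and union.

σ(𝒜) (8 sets): { {}, {ω₂}, {ω₅}, {ω₂, ω₅}, {ω₁, ω₃, ω₄}, {ω₁, ω₂, ω₃, ω₄}, {ω₁, ω₃, ω₄, ω₅}, Ω }

Working:
Seed the family with 𝒜 together with ∅ and Ω: { {}, {ω₂, ω₅}, {ω₁, ω₃, ω₄, ω₅}, Ω }.
Iteration 1: 2 new —
  {ω₂}  = Ω∖{ω₁, ω₃, ω₄, ω₅}
  {ω₁, ω₃, ω₄}  = Ω∖{ω₂, ω₅}
  — 6 sets.
Iteration 2: 1 new —
  {ω₁, ω₂, ω₃, ω₄}  = {ω₁, ω₃, ω₄} ∪ {ω₂}
  — 7 sets.
Iteration 3: +1 →
  {ω₅}  = Ω∖{ω₁, ω₂, ω₃, ω₄}
  — 8 sets.
Iteration 4: no new sets; the family is a σ-algebra.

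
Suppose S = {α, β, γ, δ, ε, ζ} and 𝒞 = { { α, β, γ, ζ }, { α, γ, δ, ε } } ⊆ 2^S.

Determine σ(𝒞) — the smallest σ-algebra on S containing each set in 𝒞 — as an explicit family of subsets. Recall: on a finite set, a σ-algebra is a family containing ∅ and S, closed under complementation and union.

σ(𝒞) (8 sets): { {}, { α, γ }, { β, ζ }, { δ, ε }, { α, β, γ, ζ }, { α, γ, δ, ε }, { β, δ, ε, ζ }, S }

Derivation:
Seed the family with 𝒞 together with ∅ and S: { {}, { α, β, γ, ζ }, { α, γ, δ, ε }, S }.
Pass 1. New:
  { β, ζ }  = ᶜ of { α, γ, δ, ε }
  { δ, ε }  = ᶜ of { α, β, γ, ζ }
  — 6 sets.
Pass 2: +1 →
  { β, δ, ε, ζ }  = { δ, ε } ∪ { β, ζ }
  — 7 sets.
Pass 3. New:
  { α, γ }  = ᶜ of { β, δ, ε, ζ }
  — 8 sets.
After Pass 4 the family is unchanged; done.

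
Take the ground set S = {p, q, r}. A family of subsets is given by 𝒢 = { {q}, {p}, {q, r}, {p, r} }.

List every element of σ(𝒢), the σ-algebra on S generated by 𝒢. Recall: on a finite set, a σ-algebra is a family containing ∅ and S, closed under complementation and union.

Start: 𝒢 ∪ {∅, S} = { {}, {p}, {q}, {p, r}, {q, r}, S }.
Round 1: 1 new —
  {p, q}  = {q} ∪ {p}
Round 2: 1 new —
  {r}  = S∖{p, q}
Round 3: closed — nothing new.

|σ(𝒢)| = 8.  σ(𝒢) = { {}, {p}, {q}, {r}, {p, q}, {p, r}, {q, r}, S }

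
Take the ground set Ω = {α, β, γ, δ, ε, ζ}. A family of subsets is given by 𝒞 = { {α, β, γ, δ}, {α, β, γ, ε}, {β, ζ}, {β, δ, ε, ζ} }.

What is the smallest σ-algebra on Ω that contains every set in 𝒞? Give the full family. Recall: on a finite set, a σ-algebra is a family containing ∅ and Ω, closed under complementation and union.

Seed the family with 𝒞 together with ∅ and Ω: { {}, {β, ζ}, {α, β, γ, δ}, {α, β, γ, ε}, {β, δ, ε, ζ}, Ω }.
Round 1: 7 new —
  {α, γ}  = {β, δ, ε, ζ}ᶜ
  {δ, ζ}  = {α, β, γ, ε}ᶜ
  {ε, ζ}  = {α, β, γ, δ}ᶜ
  {α, γ, δ, ε}  = {β, ζ}ᶜ
  {α, β, γ, δ, ε}  = {α, β, γ, δ} ∪ {α, β, γ, ε}
  {α, β, γ, δ, ζ}  = {β, ζ} ∪ {α, β, γ, δ}
  {α, β, γ, ε, ζ}  = {β, ζ} ∪ {α, β, γ, ε}
  (now 13)
Round 2: +10 →
  {δ}  = {α, β, γ, ε, ζ}ᶜ
  {ε}  = {α, β, γ, δ, ζ}ᶜ
  {ζ}  = {α, β, γ, δ, ε}ᶜ
  {β, δ, ζ}  = {β, ζ} ∪ {δ, ζ}
  {β, ε, ζ}  = {ε, ζ} ∪ {β, ζ}
  {δ, ε, ζ}  = {ε, ζ} ∪ {δ, ζ}
  {α, β, γ, ζ}  = {β, ζ} ∪ {α, γ}
  {α, γ, δ, ζ}  = {α, γ} ∪ {δ, ζ}
  {α, γ, ε, ζ}  = {ε, ζ} ∪ {α, γ}
  {α, γ, δ, ε, ζ}  = {ε, ζ} ∪ {α, γ, δ, ε}
  (now 23)
Round 3. New:
  {β}  = {α, γ, δ, ε, ζ}ᶜ
  {β, δ}  = {α, γ, ε, ζ}ᶜ
  {β, ε}  = {α, γ, δ, ζ}ᶜ
  {δ, ε}  = {α, β, γ, ζ}ᶜ
  {α, β, γ}  = {δ, ε, ζ}ᶜ
  {α, γ, δ}  = {β, ε, ζ}ᶜ
  {α, γ, ε}  = {β, δ, ζ}ᶜ
  {α, γ, ζ}  = {α, γ} ∪ {ζ}
  (now 31)
Round 4. New:
  {β, δ, ε}  = {α, γ, ζ}ᶜ
  (now 32)
Round 5: stable.

Hence σ(𝒞) has 32 members: { {}, {β}, {δ}, {ε}, {ζ}, {α, γ}, {β, δ}, {β, ε}, {β, ζ}, {δ, ε}, {δ, ζ}, {ε, ζ}, {α, β, γ}, {α, γ, δ}, {α, γ, ε}, {α, γ, ζ}, {β, δ, ε}, {β, δ, ζ}, {β, ε, ζ}, {δ, ε, ζ}, {α, β, γ, δ}, {α, β, γ, ε}, {α, β, γ, ζ}, {α, γ, δ, ε}, {α, γ, δ, ζ}, {α, γ, ε, ζ}, {β, δ, ε, ζ}, {α, β, γ, δ, ε}, {α, β, γ, δ, ζ}, {α, β, γ, ε, ζ}, {α, γ, δ, ε, ζ}, Ω }.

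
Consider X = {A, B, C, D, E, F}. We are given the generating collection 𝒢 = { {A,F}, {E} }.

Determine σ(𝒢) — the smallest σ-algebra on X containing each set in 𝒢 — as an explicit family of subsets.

Initial family (4 sets): { {}, {E}, {A,F}, X }.
Pass 1: 3 new —
  {A,E,F}  = {E} ∪ {A,F}
  {B,C,D,E}  = X∖{A,F}
  {A,B,C,D,F}  = X∖{E}
Pass 2. New:
  {B,C,D}  = X∖{A,E,F}
Pass 3: stable.

Therefore σ(𝒢) = { {}, {E}, {A,F}, {A,E,F}, {B,C,D}, {B,C,D,E}, {A,B,C,D,F}, X } (|σ(𝒢)| = 8).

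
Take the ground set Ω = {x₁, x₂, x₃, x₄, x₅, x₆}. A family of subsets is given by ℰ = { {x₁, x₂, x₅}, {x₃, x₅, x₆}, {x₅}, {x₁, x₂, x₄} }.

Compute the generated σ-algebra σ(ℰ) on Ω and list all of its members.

|σ(ℰ)| = 16.  σ(ℰ) = { {}, {x₄}, {x₅}, {x₁, x₂}, {x₃, x₆}, {x₄, x₅}, {x₁, x₂, x₄}, {x₁, x₂, x₅}, {x₃, x₄, x₆}, {x₃, x₅, x₆}, {x₁, x₂, x₃, x₆}, {x₁, x₂, x₄, x₅}, {x₃, x₄, x₅, x₆}, {x₁, x₂, x₃, x₄, x₆}, {x₁, x₂, x₃, x₅, x₆}, Ω }

Derivation:
Initial family (6 sets): { {}, {x₅}, {x₁, x₂, x₄}, {x₁, x₂, x₅}, {x₃, x₅, x₆}, Ω }.
Step 1 adds 4:
  {x₃, x₄, x₆}  = Ω∖{x₁, x₂, x₅}
  {x₁, x₂, x₄, x₅}  = {x₁, x₂, x₅} ∪ {x₁, x₂, x₄}
  {x₁, x₂, x₃, x₄, x₆}  = Ω∖{x₅}
  {x₁, x₂, x₃, x₅, x₆}  = {x₁, x₂, x₅} ∪ {x₃, x₅, x₆}
  — 10 sets.
Step 2: 3 new —
  {x₄}  = Ω∖{x₁, x₂, x₃, x₅, x₆}
  {x₃, x₆}  = Ω∖{x₁, x₂, x₄, x₅}
  {x₃, x₄, x₅, x₆}  = {x₅} ∪ {x₃, x₄, x₆}
  — 13 sets.
Step 3: 2 new —
  {x₁, x₂}  = Ω∖{x₃, x₄, x₅, x₆}
  {x₄, x₅}  = {x₄} ∪ {x₅}
  — 15 sets.
Step 4 adds 1:
  {x₁, x₂, x₃, x₆}  = Ω∖{x₄, x₅}
  — 16 sets.
Step 5: stable.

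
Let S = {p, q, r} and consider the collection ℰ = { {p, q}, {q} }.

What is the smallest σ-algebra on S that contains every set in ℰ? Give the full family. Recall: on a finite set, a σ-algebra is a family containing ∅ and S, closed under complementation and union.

σ(ℰ) (8 sets): { ∅, {p}, {q}, {r}, {p, q}, {p, r}, {q, r}, S }

Check:
Take S₀ = ℰ ∪ {∅, S} = { ∅, {q}, {p, q}, S }.
Pass 1: 2 new —
  {r}  = {p, q}ᶜ
  {p, r}  = {q}ᶜ
  — 6 sets.
Pass 2. New:
  {q, r}  = {r} ∪ {q}
  — 7 sets.
Pass 3: +1 →
  {p}  = {q, r}ᶜ
  — 8 sets.
Pass 4: already closed under ᶜ and ∪.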